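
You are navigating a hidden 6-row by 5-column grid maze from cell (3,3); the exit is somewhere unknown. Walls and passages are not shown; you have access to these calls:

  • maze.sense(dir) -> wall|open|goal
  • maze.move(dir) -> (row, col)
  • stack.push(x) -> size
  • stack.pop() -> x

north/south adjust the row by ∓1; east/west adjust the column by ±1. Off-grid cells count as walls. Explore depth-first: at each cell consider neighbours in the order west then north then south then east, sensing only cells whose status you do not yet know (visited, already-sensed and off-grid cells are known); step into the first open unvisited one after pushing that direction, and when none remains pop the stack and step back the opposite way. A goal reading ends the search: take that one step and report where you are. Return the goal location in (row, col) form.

# 1. maze.sense(dir='west') ~> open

# 2. stack.push(x='west') ~> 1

# 3. maze.move(dir='west') ~> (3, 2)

# 4. maze.sense(dir='west') ~> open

# 5. stack.push(x='west') ~> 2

# 6. maze.move(dir='west') ~> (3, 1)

# 7. maze.sense(dir='west') ~> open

# 8. stack.push(x='west') ~> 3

# 9. maze.move(dir='west') ~> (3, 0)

# 10. maze.sense(dir='north') ~> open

# 11. stack.push(x='north') ~> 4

# 12. maze.move(dir='north') ~> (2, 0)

# 13. maze.sense(dir='north') ~> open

# 14. stack.push(x='north') ~> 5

# 15. maze.move(dir='north') ~> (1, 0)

# 16. maze.sense(dir='north') ~> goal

# 17. maze.move(dir='north') ~> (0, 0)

Answer: (0, 0)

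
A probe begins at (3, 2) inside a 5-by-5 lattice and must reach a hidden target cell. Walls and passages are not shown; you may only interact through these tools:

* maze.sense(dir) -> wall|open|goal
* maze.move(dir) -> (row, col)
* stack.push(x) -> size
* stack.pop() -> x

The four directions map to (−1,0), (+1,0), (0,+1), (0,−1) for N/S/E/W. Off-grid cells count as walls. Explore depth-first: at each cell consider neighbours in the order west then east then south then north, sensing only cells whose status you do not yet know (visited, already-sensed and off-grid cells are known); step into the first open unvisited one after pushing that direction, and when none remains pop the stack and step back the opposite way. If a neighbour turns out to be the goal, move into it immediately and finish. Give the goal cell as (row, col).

Action: maze.sense[dir=west]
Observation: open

Action: stack.push[x=west]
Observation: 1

Action: maze.move[dir=west]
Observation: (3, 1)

Action: maze.sense[dir=west]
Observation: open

Action: stack.push[x=west]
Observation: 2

Action: maze.move[dir=west]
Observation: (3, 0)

Action: maze.sense[dir=south]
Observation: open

Action: stack.push[x=south]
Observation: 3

Action: maze.move[dir=south]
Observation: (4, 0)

Action: maze.sense[dir=east]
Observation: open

Action: stack.push[x=east]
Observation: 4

Action: maze.move[dir=east]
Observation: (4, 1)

Action: maze.sense[dir=east]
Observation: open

Action: stack.push[x=east]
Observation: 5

Action: maze.move[dir=east]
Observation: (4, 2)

Action: maze.sense[dir=east]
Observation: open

Action: stack.push[x=east]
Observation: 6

Action: maze.move[dir=east]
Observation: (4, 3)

Action: maze.sense[dir=east]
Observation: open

Action: stack.push[x=east]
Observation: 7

Action: maze.move[dir=east]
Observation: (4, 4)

Action: maze.sense[dir=north]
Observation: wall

Action: stack.pop[]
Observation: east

Action: maze.move[dir=west]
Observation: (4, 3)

Action: maze.sense[dir=north]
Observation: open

Action: stack.push[x=north]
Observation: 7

Action: maze.move[dir=north]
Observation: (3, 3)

Action: maze.sense[dir=north]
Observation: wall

Action: stack.pop[]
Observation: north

Action: maze.move[dir=south]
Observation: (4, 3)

Action: stack.pop[]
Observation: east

Action: maze.move[dir=west]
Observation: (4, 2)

Action: stack.pop[]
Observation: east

Action: maze.move[dir=west]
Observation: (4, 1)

Action: stack.pop[]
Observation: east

Action: maze.move[dir=west]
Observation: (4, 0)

Action: stack.pop[]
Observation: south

Action: maze.move[dir=north]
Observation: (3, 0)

Action: maze.sense[dir=north]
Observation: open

Action: stack.push[x=north]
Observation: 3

Action: maze.move[dir=north]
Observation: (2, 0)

Action: maze.sense[dir=east]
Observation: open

Action: stack.push[x=east]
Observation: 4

Action: maze.move[dir=east]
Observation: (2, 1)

Action: maze.sense[dir=east]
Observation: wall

Action: maze.sense[dir=north]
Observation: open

Action: stack.push[x=north]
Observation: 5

Action: maze.move[dir=north]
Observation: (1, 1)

Action: maze.sense[dir=west]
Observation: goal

Action: maze.move[dir=west]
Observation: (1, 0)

Answer: (1, 0)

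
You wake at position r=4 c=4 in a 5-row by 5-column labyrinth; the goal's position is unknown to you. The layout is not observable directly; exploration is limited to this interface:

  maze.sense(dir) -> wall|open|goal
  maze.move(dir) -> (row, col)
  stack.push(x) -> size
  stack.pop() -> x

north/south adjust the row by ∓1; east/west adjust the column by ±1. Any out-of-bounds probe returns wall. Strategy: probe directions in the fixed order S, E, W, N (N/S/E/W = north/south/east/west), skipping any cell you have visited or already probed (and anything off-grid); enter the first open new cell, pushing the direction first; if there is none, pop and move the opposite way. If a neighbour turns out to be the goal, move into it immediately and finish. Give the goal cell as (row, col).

I call maze.sense on dir='west', — result: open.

I run stack.push on x='west', giving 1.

I run maze.move on dir='west', and get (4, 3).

Now I run maze.sense on dir='west', and observe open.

I try stack.push on x='west', and observe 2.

Now I run maze.move on dir='west', and observe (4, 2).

Next I call maze.sense on dir='west', and see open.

Invoking stack.push on x='west', which returns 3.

Then maze.move on dir='west', : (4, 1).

I use maze.sense on dir='west', : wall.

Next I call maze.sense on dir='north', — result: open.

I use stack.push on x='north', — result: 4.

Next I call maze.move on dir='north', and get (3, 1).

I call maze.sense on dir='east', → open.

I invoke stack.push on x='east', and see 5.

I invoke maze.move on dir='east', yielding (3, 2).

Calling maze.sense on dir='east', giving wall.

Calling maze.sense on dir='north', which returns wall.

I use stack.pop, and see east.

Calling maze.move on dir='west', yielding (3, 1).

I try maze.sense on dir='west', which returns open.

I run stack.push on x='west', which returns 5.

I invoke maze.move on dir='west', — result: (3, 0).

Next I call maze.sense on dir='north', and observe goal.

I call maze.move on dir='north', and get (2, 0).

Answer: (2, 0)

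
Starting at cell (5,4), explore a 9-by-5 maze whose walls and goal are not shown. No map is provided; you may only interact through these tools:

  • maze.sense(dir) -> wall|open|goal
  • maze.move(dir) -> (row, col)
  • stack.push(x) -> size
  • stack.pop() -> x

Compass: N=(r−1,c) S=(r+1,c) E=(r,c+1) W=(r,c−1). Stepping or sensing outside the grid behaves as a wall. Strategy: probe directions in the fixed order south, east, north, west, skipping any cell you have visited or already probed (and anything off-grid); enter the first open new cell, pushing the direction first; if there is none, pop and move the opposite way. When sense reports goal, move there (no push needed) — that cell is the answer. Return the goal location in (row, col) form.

~$ sense dir='south'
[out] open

~$ push x='south'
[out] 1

~$ move dir='south'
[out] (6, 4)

~$ sense dir='south'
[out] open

~$ push x='south'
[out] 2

~$ move dir='south'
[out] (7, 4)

~$ sense dir='south'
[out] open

~$ push x='south'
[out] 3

~$ move dir='south'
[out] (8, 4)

~$ sense dir='west'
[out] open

~$ push x='west'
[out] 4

~$ move dir='west'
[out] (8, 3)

~$ sense dir='north'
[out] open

~$ push x='north'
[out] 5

~$ move dir='north'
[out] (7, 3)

~$ sense dir='north'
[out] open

~$ push x='north'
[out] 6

~$ move dir='north'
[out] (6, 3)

~$ sense dir='north'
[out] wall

~$ sense dir='west'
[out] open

~$ push x='west'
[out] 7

~$ move dir='west'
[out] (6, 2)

~$ sense dir='south'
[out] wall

~$ sense dir='north'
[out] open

~$ push x='north'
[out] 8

~$ move dir='north'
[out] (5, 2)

~$ sense dir='north'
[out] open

~$ push x='north'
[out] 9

~$ move dir='north'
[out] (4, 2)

~$ sense dir='east'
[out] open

~$ push x='east'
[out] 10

~$ move dir='east'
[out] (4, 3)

~$ sense dir='east'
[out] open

~$ push x='east'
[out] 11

~$ move dir='east'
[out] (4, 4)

~$ sense dir='north'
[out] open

~$ push x='north'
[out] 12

~$ move dir='north'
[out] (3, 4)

~$ sense dir='north'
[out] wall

~$ sense dir='west'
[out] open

~$ push x='west'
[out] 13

~$ move dir='west'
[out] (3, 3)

~$ sense dir='north'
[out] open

~$ push x='north'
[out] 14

~$ move dir='north'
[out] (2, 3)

~$ sense dir='north'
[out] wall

~$ sense dir='west'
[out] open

~$ push x='west'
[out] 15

~$ move dir='west'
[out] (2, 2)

~$ sense dir='south'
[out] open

~$ push x='south'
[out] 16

~$ move dir='south'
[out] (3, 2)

~$ sense dir='west'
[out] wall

~$ pop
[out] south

~$ move dir='north'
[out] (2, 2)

~$ sense dir='north'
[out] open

~$ push x='north'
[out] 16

~$ move dir='north'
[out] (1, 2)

~$ sense dir='north'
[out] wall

~$ sense dir='west'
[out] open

~$ push x='west'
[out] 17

~$ move dir='west'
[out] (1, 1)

~$ sense dir='south'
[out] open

~$ push x='south'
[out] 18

~$ move dir='south'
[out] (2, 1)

~$ sense dir='west'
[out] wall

~$ pop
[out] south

~$ move dir='north'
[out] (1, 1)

~$ sense dir='north'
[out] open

~$ push x='north'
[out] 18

~$ move dir='north'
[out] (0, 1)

~$ sense dir='west'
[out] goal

~$ move dir='west'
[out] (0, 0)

Answer: (0, 0)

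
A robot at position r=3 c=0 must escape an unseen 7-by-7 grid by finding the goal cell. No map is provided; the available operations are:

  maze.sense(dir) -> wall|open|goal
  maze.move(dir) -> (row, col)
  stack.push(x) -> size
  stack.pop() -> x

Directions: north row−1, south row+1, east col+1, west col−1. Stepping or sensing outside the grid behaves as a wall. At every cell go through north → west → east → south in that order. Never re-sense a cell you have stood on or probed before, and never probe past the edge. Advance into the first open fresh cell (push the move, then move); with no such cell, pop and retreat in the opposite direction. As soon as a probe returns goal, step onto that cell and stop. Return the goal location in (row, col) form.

Now I run maze.sense(dir→north), and observe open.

Then stack.push(x→north), — result: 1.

I invoke maze.move(dir→north), which returns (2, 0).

I use maze.sense(dir→north), yielding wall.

Using maze.sense(dir→east), which returns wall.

I try stack.pop(), giving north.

Then maze.move(dir→south), and observe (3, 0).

Using maze.sense(dir→east), which returns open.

I call stack.push(x→east), — result: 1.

I use maze.move(dir→east), and observe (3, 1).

Now I run maze.sense(dir→east), → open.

Next I call stack.push(x→east), : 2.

Now I run maze.move(dir→east), which returns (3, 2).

I use maze.sense(dir→north), and see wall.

I call maze.sense(dir→east), and observe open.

I invoke stack.push(x→east), and see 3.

I run maze.move(dir→east), and see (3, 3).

I run maze.sense(dir→north), and see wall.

Then maze.sense(dir→east), yielding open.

I invoke stack.push(x→east), and get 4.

I call maze.move(dir→east), yielding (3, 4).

I use maze.sense(dir→north), giving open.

Using stack.push(x→north), and see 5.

I run maze.move(dir→north), and see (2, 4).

I try maze.sense(dir→north), and observe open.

Now I run stack.push(x→north), and see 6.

Next I call maze.move(dir→north), : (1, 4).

Then maze.sense(dir→north), yielding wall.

I invoke maze.sense(dir→west), and observe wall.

Now I run maze.sense(dir→east), → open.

I try stack.push(x→east), and get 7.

Invoking maze.move(dir→east), yielding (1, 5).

I call maze.sense(dir→north), and get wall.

Then maze.sense(dir→east), → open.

Calling stack.push(x→east), : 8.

Calling maze.move(dir→east), — result: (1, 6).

I use maze.sense(dir→north), which returns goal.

I invoke maze.move(dir→north), and get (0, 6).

Answer: (0, 6)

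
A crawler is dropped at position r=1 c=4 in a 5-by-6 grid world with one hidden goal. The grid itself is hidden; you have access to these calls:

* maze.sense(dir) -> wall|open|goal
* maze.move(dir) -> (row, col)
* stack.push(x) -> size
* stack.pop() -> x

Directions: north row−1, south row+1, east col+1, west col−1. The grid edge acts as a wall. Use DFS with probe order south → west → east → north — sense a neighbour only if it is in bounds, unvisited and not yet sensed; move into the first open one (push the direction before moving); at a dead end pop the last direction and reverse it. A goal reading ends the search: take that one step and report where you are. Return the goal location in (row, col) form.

Step: maze.sense[dir→south]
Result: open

Step: stack.push[x→south]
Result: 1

Step: maze.move[dir→south]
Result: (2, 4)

Step: maze.sense[dir→south]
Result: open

Step: stack.push[x→south]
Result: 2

Step: maze.move[dir→south]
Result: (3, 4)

Step: maze.sense[dir→south]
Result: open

Step: stack.push[x→south]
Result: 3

Step: maze.move[dir→south]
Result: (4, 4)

Step: maze.sense[dir→west]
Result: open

Step: stack.push[x→west]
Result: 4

Step: maze.move[dir→west]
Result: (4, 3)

Step: maze.sense[dir→west]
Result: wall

Step: maze.sense[dir→north]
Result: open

Step: stack.push[x→north]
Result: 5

Step: maze.move[dir→north]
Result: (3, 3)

Step: maze.sense[dir→west]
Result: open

Step: stack.push[x→west]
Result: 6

Step: maze.move[dir→west]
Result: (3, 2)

Step: maze.sense[dir→west]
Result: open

Step: stack.push[x→west]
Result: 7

Step: maze.move[dir→west]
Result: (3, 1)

Step: maze.sense[dir→south]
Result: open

Step: stack.push[x→south]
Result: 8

Step: maze.move[dir→south]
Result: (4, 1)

Step: maze.sense[dir→west]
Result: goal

Step: maze.move[dir→west]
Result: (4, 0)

Answer: (4, 0)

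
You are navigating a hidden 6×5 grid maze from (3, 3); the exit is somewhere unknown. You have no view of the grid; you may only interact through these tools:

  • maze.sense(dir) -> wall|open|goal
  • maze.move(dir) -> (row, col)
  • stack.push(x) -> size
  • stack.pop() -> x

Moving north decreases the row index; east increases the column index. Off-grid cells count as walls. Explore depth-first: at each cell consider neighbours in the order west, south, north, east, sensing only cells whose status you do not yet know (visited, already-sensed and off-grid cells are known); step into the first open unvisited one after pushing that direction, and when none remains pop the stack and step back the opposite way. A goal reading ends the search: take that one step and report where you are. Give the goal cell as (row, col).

-> maze.sense(dir='west')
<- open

-> stack.push(x='west')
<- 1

-> maze.move(dir='west')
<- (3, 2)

-> maze.sense(dir='west')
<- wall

-> maze.sense(dir='south')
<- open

-> stack.push(x='south')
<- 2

-> maze.move(dir='south')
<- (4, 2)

-> maze.sense(dir='west')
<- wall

-> maze.sense(dir='south')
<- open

-> stack.push(x='south')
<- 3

-> maze.move(dir='south')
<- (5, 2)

-> maze.sense(dir='west')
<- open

-> stack.push(x='west')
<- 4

-> maze.move(dir='west')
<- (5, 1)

-> maze.sense(dir='west')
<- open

-> stack.push(x='west')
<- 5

-> maze.move(dir='west')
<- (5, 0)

-> maze.sense(dir='north')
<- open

-> stack.push(x='north')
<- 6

-> maze.move(dir='north')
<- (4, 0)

-> maze.sense(dir='north')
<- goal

-> maze.move(dir='north')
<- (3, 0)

Answer: (3, 0)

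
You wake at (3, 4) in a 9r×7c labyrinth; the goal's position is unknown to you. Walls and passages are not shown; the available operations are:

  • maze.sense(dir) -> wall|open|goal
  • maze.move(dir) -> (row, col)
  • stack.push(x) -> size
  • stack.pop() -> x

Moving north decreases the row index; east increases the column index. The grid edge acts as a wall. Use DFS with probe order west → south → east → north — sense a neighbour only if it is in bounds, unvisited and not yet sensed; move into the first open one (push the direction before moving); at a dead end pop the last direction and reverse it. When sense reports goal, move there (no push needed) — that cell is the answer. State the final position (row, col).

! maze.sense(dir=west) => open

! stack.push(x=west) => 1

! maze.move(dir=west) => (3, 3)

! maze.sense(dir=west) => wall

! maze.sense(dir=south) => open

! stack.push(x=south) => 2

! maze.move(dir=south) => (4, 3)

! maze.sense(dir=west) => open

! stack.push(x=west) => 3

! maze.move(dir=west) => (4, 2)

! maze.sense(dir=west) => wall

! maze.sense(dir=south) => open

! stack.push(x=south) => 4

! maze.move(dir=south) => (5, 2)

! maze.sense(dir=west) => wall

! maze.sense(dir=south) => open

! stack.push(x=south) => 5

! maze.move(dir=south) => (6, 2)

! maze.sense(dir=west) => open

! stack.push(x=west) => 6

! maze.move(dir=west) => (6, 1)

! maze.sense(dir=west) => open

! stack.push(x=west) => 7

! maze.move(dir=west) => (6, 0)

! maze.sense(dir=south) => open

! stack.push(x=south) => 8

! maze.move(dir=south) => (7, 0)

! maze.sense(dir=south) => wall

! maze.sense(dir=east) => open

! stack.push(x=east) => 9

! maze.move(dir=east) => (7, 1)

! maze.sense(dir=south) => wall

! maze.sense(dir=east) => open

! stack.push(x=east) => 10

! maze.move(dir=east) => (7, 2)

! maze.sense(dir=south) => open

! stack.push(x=south) => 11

! maze.move(dir=south) => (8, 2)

! maze.sense(dir=east) => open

! stack.push(x=east) => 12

! maze.move(dir=east) => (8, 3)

! maze.sense(dir=east) => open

! stack.push(x=east) => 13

! maze.move(dir=east) => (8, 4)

! maze.sense(dir=east) => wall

! maze.sense(dir=north) => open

! stack.push(x=north) => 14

! maze.move(dir=north) => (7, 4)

! maze.sense(dir=west) => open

! stack.push(x=west) => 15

! maze.move(dir=west) => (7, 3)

! maze.sense(dir=north) => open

! stack.push(x=north) => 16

! maze.move(dir=north) => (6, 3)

! maze.sense(dir=east) => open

! stack.push(x=east) => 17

! maze.move(dir=east) => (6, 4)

! maze.sense(dir=east) => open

! stack.push(x=east) => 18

! maze.move(dir=east) => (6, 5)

! maze.sense(dir=south) => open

! stack.push(x=south) => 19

! maze.move(dir=south) => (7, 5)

! maze.sense(dir=east) => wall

! stack.pop() => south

! maze.move(dir=north) => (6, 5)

! maze.sense(dir=east) => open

! stack.push(x=east) => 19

! maze.move(dir=east) => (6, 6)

! maze.sense(dir=north) => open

! stack.push(x=north) => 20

! maze.move(dir=north) => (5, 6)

! maze.sense(dir=west) => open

! stack.push(x=west) => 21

! maze.move(dir=west) => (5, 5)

! maze.sense(dir=west) => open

! stack.push(x=west) => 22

! maze.move(dir=west) => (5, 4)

! maze.sense(dir=west) => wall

! maze.sense(dir=north) => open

! stack.push(x=north) => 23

! maze.move(dir=north) => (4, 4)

! maze.sense(dir=east) => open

! stack.push(x=east) => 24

! maze.move(dir=east) => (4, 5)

! maze.sense(dir=east) => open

! stack.push(x=east) => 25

! maze.move(dir=east) => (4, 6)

! maze.sense(dir=north) => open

! stack.push(x=north) => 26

! maze.move(dir=north) => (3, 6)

! maze.sense(dir=west) => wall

! maze.sense(dir=north) => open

! stack.push(x=north) => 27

! maze.move(dir=north) => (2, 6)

! maze.sense(dir=west) => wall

! maze.sense(dir=north) => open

! stack.push(x=north) => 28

! maze.move(dir=north) => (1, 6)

! maze.sense(dir=west) => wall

! maze.sense(dir=north) => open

! stack.push(x=north) => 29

! maze.move(dir=north) => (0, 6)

! maze.sense(dir=west) => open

! stack.push(x=west) => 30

! maze.move(dir=west) => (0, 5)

! maze.sense(dir=west) => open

! stack.push(x=west) => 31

! maze.move(dir=west) => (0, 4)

! maze.sense(dir=west) => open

! stack.push(x=west) => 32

! maze.move(dir=west) => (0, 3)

! maze.sense(dir=west) => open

! stack.push(x=west) => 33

! maze.move(dir=west) => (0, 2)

! maze.sense(dir=west) => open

! stack.push(x=west) => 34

! maze.move(dir=west) => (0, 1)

! maze.sense(dir=west) => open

! stack.push(x=west) => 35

! maze.move(dir=west) => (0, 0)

! maze.sense(dir=south) => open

! stack.push(x=south) => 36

! maze.move(dir=south) => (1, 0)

! maze.sense(dir=south) => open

! stack.push(x=south) => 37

! maze.move(dir=south) => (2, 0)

! maze.sense(dir=south) => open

! stack.push(x=south) => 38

! maze.move(dir=south) => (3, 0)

! maze.sense(dir=south) => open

! stack.push(x=south) => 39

! maze.move(dir=south) => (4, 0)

! maze.sense(dir=south) => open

! stack.push(x=south) => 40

! maze.move(dir=south) => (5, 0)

! stack.pop() => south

! maze.move(dir=north) => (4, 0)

! stack.pop() => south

! maze.move(dir=north) => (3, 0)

! maze.sense(dir=east) => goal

! maze.move(dir=east) => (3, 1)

Answer: (3, 1)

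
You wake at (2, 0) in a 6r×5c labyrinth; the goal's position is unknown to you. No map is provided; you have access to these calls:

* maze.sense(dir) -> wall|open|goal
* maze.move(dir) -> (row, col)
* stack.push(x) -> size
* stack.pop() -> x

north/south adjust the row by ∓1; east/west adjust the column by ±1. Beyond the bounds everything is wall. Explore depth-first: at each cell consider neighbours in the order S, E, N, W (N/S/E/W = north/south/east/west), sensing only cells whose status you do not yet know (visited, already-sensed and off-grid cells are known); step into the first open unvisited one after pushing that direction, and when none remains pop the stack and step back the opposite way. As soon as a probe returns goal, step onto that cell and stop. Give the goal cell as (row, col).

→ maze.sense(dir→south)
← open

→ stack.push(x→south)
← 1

→ maze.move(dir→south)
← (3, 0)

→ maze.sense(dir→south)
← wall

→ maze.sense(dir→east)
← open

→ stack.push(x→east)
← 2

→ maze.move(dir→east)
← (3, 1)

→ maze.sense(dir→south)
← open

→ stack.push(x→south)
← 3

→ maze.move(dir→south)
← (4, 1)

→ maze.sense(dir→south)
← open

→ stack.push(x→south)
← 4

→ maze.move(dir→south)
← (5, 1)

→ maze.sense(dir→east)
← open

→ stack.push(x→east)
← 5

→ maze.move(dir→east)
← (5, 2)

→ maze.sense(dir→east)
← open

→ stack.push(x→east)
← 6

→ maze.move(dir→east)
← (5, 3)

→ maze.sense(dir→east)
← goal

→ maze.move(dir→east)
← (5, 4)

Answer: (5, 4)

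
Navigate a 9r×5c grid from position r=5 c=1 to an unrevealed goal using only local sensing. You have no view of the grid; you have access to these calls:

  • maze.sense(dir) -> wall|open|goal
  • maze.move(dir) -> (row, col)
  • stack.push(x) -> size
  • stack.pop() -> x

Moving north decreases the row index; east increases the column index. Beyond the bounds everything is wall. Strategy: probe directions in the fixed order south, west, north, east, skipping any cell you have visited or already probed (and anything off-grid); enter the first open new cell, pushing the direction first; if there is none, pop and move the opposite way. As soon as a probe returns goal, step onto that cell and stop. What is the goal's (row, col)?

# 1. maze.sense(dir='south') ~> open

# 2. stack.push(x='south') ~> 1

# 3. maze.move(dir='south') ~> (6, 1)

# 4. maze.sense(dir='south') ~> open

# 5. stack.push(x='south') ~> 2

# 6. maze.move(dir='south') ~> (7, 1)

# 7. maze.sense(dir='south') ~> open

# 8. stack.push(x='south') ~> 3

# 9. maze.move(dir='south') ~> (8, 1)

# 10. maze.sense(dir='west') ~> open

# 11. stack.push(x='west') ~> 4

# 12. maze.move(dir='west') ~> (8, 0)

# 13. maze.sense(dir='north') ~> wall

# 14. stack.pop() ~> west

# 15. maze.move(dir='east') ~> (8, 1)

# 16. maze.sense(dir='east') ~> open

# 17. stack.push(x='east') ~> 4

# 18. maze.move(dir='east') ~> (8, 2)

# 19. maze.sense(dir='north') ~> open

# 20. stack.push(x='north') ~> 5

# 21. maze.move(dir='north') ~> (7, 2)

# 22. maze.sense(dir='north') ~> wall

# 23. maze.sense(dir='east') ~> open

# 24. stack.push(x='east') ~> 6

# 25. maze.move(dir='east') ~> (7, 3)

# 26. maze.sense(dir='south') ~> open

# 27. stack.push(x='south') ~> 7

# 28. maze.move(dir='south') ~> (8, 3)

# 29. maze.sense(dir='east') ~> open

# 30. stack.push(x='east') ~> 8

# 31. maze.move(dir='east') ~> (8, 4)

# 32. maze.sense(dir='north') ~> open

# 33. stack.push(x='north') ~> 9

# 34. maze.move(dir='north') ~> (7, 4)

# 35. maze.sense(dir='north') ~> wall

# 36. stack.pop() ~> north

# 37. maze.move(dir='south') ~> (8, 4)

# 38. stack.pop() ~> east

# 39. maze.move(dir='west') ~> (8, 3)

# 40. stack.pop() ~> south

# 41. maze.move(dir='north') ~> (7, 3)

# 42. maze.sense(dir='north') ~> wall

# 43. stack.pop() ~> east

# 44. maze.move(dir='west') ~> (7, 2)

# 45. stack.pop() ~> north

# 46. maze.move(dir='south') ~> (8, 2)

# 47. stack.pop() ~> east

# 48. maze.move(dir='west') ~> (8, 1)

# 49. stack.pop() ~> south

# 50. maze.move(dir='north') ~> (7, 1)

# 51. stack.pop() ~> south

# 52. maze.move(dir='north') ~> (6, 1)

# 53. maze.sense(dir='west') ~> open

# 54. stack.push(x='west') ~> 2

# 55. maze.move(dir='west') ~> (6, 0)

# 56. maze.sense(dir='north') ~> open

# 57. stack.push(x='north') ~> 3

# 58. maze.move(dir='north') ~> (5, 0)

# 59. maze.sense(dir='north') ~> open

# 60. stack.push(x='north') ~> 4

# 61. maze.move(dir='north') ~> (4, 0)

# 62. maze.sense(dir='north') ~> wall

# 63. maze.sense(dir='east') ~> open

# 64. stack.push(x='east') ~> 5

# 65. maze.move(dir='east') ~> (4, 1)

# 66. maze.sense(dir='north') ~> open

# 67. stack.push(x='north') ~> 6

# 68. maze.move(dir='north') ~> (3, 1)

# 69. maze.sense(dir='north') ~> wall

# 70. maze.sense(dir='east') ~> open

# 71. stack.push(x='east') ~> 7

# 72. maze.move(dir='east') ~> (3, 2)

# 73. maze.sense(dir='south') ~> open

# 74. stack.push(x='south') ~> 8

# 75. maze.move(dir='south') ~> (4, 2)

# 76. maze.sense(dir='south') ~> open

# 77. stack.push(x='south') ~> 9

# 78. maze.move(dir='south') ~> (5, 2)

# 79. maze.sense(dir='east') ~> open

# 80. stack.push(x='east') ~> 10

# 81. maze.move(dir='east') ~> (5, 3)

# 82. maze.sense(dir='north') ~> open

# 83. stack.push(x='north') ~> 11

# 84. maze.move(dir='north') ~> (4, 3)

# 85. maze.sense(dir='north') ~> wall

# 86. maze.sense(dir='east') ~> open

# 87. stack.push(x='east') ~> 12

# 88. maze.move(dir='east') ~> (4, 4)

# 89. maze.sense(dir='south') ~> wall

# 90. maze.sense(dir='north') ~> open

# 91. stack.push(x='north') ~> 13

# 92. maze.move(dir='north') ~> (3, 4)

# 93. maze.sense(dir='north') ~> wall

# 94. stack.pop() ~> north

# 95. maze.move(dir='south') ~> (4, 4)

# 96. stack.pop() ~> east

# 97. maze.move(dir='west') ~> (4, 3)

# 98. stack.pop() ~> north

# 99. maze.move(dir='south') ~> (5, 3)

# 100. stack.pop() ~> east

# 101. maze.move(dir='west') ~> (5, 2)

# 102. stack.pop() ~> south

# 103. maze.move(dir='north') ~> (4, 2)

# 104. stack.pop() ~> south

# 105. maze.move(dir='north') ~> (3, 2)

# 106. maze.sense(dir='north') ~> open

# 107. stack.push(x='north') ~> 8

# 108. maze.move(dir='north') ~> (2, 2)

# 109. maze.sense(dir='north') ~> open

# 110. stack.push(x='north') ~> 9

# 111. maze.move(dir='north') ~> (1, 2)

# 112. maze.sense(dir='west') ~> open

# 113. stack.push(x='west') ~> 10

# 114. maze.move(dir='west') ~> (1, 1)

# 115. maze.sense(dir='west') ~> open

# 116. stack.push(x='west') ~> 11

# 117. maze.move(dir='west') ~> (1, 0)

# 118. maze.sense(dir='south') ~> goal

# 119. maze.move(dir='south') ~> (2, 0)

Answer: (2, 0)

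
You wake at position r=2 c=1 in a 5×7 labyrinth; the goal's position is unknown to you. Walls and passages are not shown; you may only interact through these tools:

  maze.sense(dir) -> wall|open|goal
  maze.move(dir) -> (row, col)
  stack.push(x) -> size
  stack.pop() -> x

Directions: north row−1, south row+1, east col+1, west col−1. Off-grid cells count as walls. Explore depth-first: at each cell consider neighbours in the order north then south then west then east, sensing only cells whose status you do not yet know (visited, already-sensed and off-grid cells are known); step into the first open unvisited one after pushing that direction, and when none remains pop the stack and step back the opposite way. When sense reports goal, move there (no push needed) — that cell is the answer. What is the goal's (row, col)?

% maze.sense dir='north'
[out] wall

% maze.sense dir='south'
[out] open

% stack.push x='south'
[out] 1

% maze.move dir='south'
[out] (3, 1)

% maze.sense dir='south'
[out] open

% stack.push x='south'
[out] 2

% maze.move dir='south'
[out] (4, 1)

% maze.sense dir='west'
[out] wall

% maze.sense dir='east'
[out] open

% stack.push x='east'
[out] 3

% maze.move dir='east'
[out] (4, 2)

% maze.sense dir='north'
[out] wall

% maze.sense dir='east'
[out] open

% stack.push x='east'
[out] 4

% maze.move dir='east'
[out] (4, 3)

% maze.sense dir='north'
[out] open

% stack.push x='north'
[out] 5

% maze.move dir='north'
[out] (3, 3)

% maze.sense dir='north'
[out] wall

% maze.sense dir='east'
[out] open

% stack.push x='east'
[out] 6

% maze.move dir='east'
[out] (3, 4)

% maze.sense dir='north'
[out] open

% stack.push x='north'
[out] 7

% maze.move dir='north'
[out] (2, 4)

% maze.sense dir='north'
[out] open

% stack.push x='north'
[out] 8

% maze.move dir='north'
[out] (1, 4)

% maze.sense dir='north'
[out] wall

% maze.sense dir='west'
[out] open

% stack.push x='west'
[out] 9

% maze.move dir='west'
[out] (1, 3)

% maze.sense dir='north'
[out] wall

% maze.sense dir='west'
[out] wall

% stack.pop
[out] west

% maze.move dir='east'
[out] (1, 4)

% maze.sense dir='east'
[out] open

% stack.push x='east'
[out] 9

% maze.move dir='east'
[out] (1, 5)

% maze.sense dir='north'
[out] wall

% maze.sense dir='south'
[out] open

% stack.push x='south'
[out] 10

% maze.move dir='south'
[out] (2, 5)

% maze.sense dir='south'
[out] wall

% maze.sense dir='east'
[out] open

% stack.push x='east'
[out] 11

% maze.move dir='east'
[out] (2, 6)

% maze.sense dir='north'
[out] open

% stack.push x='north'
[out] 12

% maze.move dir='north'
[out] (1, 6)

% maze.sense dir='north'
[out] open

% stack.push x='north'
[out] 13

% maze.move dir='north'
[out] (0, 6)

% stack.pop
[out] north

% maze.move dir='south'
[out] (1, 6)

% stack.pop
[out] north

% maze.move dir='south'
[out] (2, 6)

% maze.sense dir='south'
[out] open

% stack.push x='south'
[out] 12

% maze.move dir='south'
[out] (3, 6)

% maze.sense dir='south'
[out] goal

% maze.move dir='south'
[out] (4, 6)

Answer: (4, 6)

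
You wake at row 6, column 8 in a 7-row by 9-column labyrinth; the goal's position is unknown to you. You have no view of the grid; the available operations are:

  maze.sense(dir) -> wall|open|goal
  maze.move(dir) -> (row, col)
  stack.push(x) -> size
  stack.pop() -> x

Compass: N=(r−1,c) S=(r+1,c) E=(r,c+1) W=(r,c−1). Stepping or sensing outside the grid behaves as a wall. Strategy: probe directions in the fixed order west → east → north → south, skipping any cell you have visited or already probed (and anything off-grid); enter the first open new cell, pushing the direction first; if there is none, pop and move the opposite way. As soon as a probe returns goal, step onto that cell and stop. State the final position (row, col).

Action: sense[dir→west]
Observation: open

Action: push[x→west]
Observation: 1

Action: move[dir→west]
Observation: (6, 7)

Action: sense[dir→west]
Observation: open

Action: push[x→west]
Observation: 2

Action: move[dir→west]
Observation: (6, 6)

Action: sense[dir→west]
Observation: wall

Action: sense[dir→north]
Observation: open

Action: push[x→north]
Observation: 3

Action: move[dir→north]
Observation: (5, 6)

Action: sense[dir→west]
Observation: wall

Action: sense[dir→east]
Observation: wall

Action: sense[dir→north]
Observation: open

Action: push[x→north]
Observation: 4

Action: move[dir→north]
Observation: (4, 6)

Action: sense[dir→west]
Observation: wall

Action: sense[dir→east]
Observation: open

Action: push[x→east]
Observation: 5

Action: move[dir→east]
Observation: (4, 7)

Action: sense[dir→east]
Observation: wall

Action: sense[dir→north]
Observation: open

Action: push[x→north]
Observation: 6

Action: move[dir→north]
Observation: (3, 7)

Action: sense[dir→west]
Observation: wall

Action: sense[dir→east]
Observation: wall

Action: sense[dir→north]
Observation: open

Action: push[x→north]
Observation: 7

Action: move[dir→north]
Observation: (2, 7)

Action: sense[dir→west]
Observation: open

Action: push[x→west]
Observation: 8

Action: move[dir→west]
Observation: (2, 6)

Action: sense[dir→west]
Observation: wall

Action: sense[dir→north]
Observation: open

Action: push[x→north]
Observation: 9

Action: move[dir→north]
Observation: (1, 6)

Action: sense[dir→west]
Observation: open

Action: push[x→west]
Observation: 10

Action: move[dir→west]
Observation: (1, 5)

Action: sense[dir→west]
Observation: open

Action: push[x→west]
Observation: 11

Action: move[dir→west]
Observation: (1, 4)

Action: sense[dir→west]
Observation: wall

Action: sense[dir→north]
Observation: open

Action: push[x→north]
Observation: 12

Action: move[dir→north]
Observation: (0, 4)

Action: sense[dir→west]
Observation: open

Action: push[x→west]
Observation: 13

Action: move[dir→west]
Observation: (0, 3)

Action: sense[dir→west]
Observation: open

Action: push[x→west]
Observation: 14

Action: move[dir→west]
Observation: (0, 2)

Action: sense[dir→west]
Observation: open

Action: push[x→west]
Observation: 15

Action: move[dir→west]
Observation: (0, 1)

Action: sense[dir→west]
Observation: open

Action: push[x→west]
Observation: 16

Action: move[dir→west]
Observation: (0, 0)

Action: sense[dir→south]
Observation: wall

Action: pop[]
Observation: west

Action: move[dir→east]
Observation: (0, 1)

Action: sense[dir→south]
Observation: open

Action: push[x→south]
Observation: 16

Action: move[dir→south]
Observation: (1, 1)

Action: sense[dir→east]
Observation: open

Action: push[x→east]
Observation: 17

Action: move[dir→east]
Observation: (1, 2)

Action: sense[dir→south]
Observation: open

Action: push[x→south]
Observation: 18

Action: move[dir→south]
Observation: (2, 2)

Action: sense[dir→west]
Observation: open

Action: push[x→west]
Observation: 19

Action: move[dir→west]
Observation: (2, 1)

Action: sense[dir→west]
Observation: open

Action: push[x→west]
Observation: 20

Action: move[dir→west]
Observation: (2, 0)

Action: sense[dir→south]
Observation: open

Action: push[x→south]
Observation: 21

Action: move[dir→south]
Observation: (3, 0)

Action: sense[dir→east]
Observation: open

Action: push[x→east]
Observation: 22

Action: move[dir→east]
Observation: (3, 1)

Action: sense[dir→east]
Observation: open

Action: push[x→east]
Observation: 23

Action: move[dir→east]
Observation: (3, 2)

Action: sense[dir→east]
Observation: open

Action: push[x→east]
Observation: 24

Action: move[dir→east]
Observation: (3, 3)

Action: sense[dir→east]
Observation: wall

Action: sense[dir→north]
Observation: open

Action: push[x→north]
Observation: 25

Action: move[dir→north]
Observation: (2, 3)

Action: sense[dir→east]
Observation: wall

Action: pop[]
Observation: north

Action: move[dir→south]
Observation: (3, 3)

Action: sense[dir→south]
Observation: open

Action: push[x→south]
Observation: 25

Action: move[dir→south]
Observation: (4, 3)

Action: sense[dir→west]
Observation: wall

Action: sense[dir→east]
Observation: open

Action: push[x→east]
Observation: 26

Action: move[dir→east]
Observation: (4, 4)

Action: sense[dir→south]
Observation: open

Action: push[x→south]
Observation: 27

Action: move[dir→south]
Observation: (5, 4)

Action: sense[dir→west]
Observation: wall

Action: sense[dir→south]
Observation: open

Action: push[x→south]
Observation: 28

Action: move[dir→south]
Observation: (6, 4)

Action: sense[dir→west]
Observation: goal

Action: move[dir→west]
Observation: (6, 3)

Answer: (6, 3)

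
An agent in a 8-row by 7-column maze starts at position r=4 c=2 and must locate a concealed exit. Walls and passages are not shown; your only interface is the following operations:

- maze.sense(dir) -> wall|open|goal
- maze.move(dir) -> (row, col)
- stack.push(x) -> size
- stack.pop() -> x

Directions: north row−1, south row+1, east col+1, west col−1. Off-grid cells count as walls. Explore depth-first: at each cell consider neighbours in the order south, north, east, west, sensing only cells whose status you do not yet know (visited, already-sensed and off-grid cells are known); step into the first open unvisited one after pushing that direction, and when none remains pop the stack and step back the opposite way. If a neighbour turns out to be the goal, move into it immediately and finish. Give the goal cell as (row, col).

[in] maze.sense dir=south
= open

[in] stack.push x=south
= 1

[in] maze.move dir=south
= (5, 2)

[in] maze.sense dir=south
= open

[in] stack.push x=south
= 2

[in] maze.move dir=south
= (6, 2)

[in] maze.sense dir=south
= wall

[in] maze.sense dir=east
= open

[in] stack.push x=east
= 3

[in] maze.move dir=east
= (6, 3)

[in] maze.sense dir=south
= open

[in] stack.push x=south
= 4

[in] maze.move dir=south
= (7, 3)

[in] maze.sense dir=east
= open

[in] stack.push x=east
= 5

[in] maze.move dir=east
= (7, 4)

[in] maze.sense dir=north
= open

[in] stack.push x=north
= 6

[in] maze.move dir=north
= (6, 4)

[in] maze.sense dir=north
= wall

[in] maze.sense dir=east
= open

[in] stack.push x=east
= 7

[in] maze.move dir=east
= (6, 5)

[in] maze.sense dir=south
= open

[in] stack.push x=south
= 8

[in] maze.move dir=south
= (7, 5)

[in] maze.sense dir=east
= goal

[in] maze.move dir=east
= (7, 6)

Answer: (7, 6)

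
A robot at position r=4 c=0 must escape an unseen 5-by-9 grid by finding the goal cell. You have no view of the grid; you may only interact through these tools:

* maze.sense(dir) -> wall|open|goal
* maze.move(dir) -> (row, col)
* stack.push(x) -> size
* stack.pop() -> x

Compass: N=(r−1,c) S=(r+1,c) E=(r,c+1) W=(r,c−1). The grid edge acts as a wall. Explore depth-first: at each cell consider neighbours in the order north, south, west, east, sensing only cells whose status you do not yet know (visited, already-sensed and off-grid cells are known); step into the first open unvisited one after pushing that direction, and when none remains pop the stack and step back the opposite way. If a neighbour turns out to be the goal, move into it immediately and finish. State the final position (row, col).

Do: maze.sense[north]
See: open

Do: stack.push[north]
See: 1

Do: maze.move[north]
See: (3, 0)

Do: maze.sense[north]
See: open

Do: stack.push[north]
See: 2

Do: maze.move[north]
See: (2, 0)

Do: maze.sense[north]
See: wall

Do: maze.sense[east]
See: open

Do: stack.push[east]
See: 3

Do: maze.move[east]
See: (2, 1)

Do: maze.sense[north]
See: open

Do: stack.push[north]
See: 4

Do: maze.move[north]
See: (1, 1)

Do: maze.sense[north]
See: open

Do: stack.push[north]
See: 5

Do: maze.move[north]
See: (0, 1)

Do: maze.sense[west]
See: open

Do: stack.push[west]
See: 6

Do: maze.move[west]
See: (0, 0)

Do: stack.pop[]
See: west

Do: maze.move[east]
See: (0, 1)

Do: maze.sense[east]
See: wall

Do: stack.pop[]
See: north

Do: maze.move[south]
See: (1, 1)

Do: maze.sense[east]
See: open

Do: stack.push[east]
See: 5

Do: maze.move[east]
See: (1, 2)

Do: maze.sense[south]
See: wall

Do: maze.sense[east]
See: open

Do: stack.push[east]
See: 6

Do: maze.move[east]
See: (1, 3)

Do: maze.sense[north]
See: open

Do: stack.push[north]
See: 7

Do: maze.move[north]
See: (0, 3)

Do: maze.sense[east]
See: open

Do: stack.push[east]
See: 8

Do: maze.move[east]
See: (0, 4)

Do: maze.sense[south]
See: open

Do: stack.push[south]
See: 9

Do: maze.move[south]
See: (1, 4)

Do: maze.sense[south]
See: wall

Do: maze.sense[east]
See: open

Do: stack.push[east]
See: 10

Do: maze.move[east]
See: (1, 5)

Do: maze.sense[north]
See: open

Do: stack.push[north]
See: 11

Do: maze.move[north]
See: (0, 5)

Do: maze.sense[east]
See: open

Do: stack.push[east]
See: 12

Do: maze.move[east]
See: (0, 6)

Do: maze.sense[south]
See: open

Do: stack.push[south]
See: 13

Do: maze.move[south]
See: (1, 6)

Do: maze.sense[south]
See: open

Do: stack.push[south]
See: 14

Do: maze.move[south]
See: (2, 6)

Do: maze.sense[south]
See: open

Do: stack.push[south]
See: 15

Do: maze.move[south]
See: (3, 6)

Do: maze.sense[south]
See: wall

Do: maze.sense[west]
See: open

Do: stack.push[west]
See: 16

Do: maze.move[west]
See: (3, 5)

Do: maze.sense[north]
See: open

Do: stack.push[north]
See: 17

Do: maze.move[north]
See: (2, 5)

Do: stack.pop[]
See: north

Do: maze.move[south]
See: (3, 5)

Do: maze.sense[south]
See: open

Do: stack.push[south]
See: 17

Do: maze.move[south]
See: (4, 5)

Do: maze.sense[west]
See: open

Do: stack.push[west]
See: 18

Do: maze.move[west]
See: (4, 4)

Do: maze.sense[north]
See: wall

Do: maze.sense[west]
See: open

Do: stack.push[west]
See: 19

Do: maze.move[west]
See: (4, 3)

Do: maze.sense[north]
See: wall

Do: maze.sense[west]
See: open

Do: stack.push[west]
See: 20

Do: maze.move[west]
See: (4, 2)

Do: maze.sense[north]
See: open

Do: stack.push[north]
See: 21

Do: maze.move[north]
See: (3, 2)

Do: maze.sense[west]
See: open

Do: stack.push[west]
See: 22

Do: maze.move[west]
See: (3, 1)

Do: maze.sense[south]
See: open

Do: stack.push[south]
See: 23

Do: maze.move[south]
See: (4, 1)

Do: stack.pop[]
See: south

Do: maze.move[north]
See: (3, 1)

Do: stack.pop[]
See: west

Do: maze.move[east]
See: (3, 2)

Do: stack.pop[]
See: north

Do: maze.move[south]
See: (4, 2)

Do: stack.pop[]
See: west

Do: maze.move[east]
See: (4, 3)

Do: stack.pop[]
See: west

Do: maze.move[east]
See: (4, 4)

Do: stack.pop[]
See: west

Do: maze.move[east]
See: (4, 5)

Do: stack.pop[]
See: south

Do: maze.move[north]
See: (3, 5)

Do: stack.pop[]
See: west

Do: maze.move[east]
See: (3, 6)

Do: maze.sense[east]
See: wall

Do: stack.pop[]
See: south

Do: maze.move[north]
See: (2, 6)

Do: maze.sense[east]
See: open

Do: stack.push[east]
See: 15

Do: maze.move[east]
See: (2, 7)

Do: maze.sense[north]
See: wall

Do: maze.sense[east]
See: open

Do: stack.push[east]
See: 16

Do: maze.move[east]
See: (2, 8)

Do: maze.sense[north]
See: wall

Do: maze.sense[south]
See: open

Do: stack.push[south]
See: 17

Do: maze.move[south]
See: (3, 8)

Do: maze.sense[south]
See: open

Do: stack.push[south]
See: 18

Do: maze.move[south]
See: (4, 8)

Do: maze.sense[west]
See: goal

Do: maze.move[west]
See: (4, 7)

Answer: (4, 7)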